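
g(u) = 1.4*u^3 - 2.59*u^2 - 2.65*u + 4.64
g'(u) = 4.2*u^2 - 5.18*u - 2.65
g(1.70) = -0.47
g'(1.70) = 0.68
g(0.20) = 4.02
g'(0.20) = -3.52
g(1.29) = -0.08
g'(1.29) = -2.34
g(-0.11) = 4.90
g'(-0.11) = -2.03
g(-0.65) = 4.88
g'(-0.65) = 2.49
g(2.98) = 10.79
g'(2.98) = 19.21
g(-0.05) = 4.77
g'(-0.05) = -2.38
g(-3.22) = -60.42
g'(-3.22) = 57.58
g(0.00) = 4.64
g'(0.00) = -2.65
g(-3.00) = -48.52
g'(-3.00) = 50.69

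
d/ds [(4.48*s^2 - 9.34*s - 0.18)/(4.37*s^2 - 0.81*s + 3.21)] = (37.187*s^2 + 30.3348*s - 30.1272)/(19.0969*s^4 - 7.0794*s^3 + 28.7115*s^2 - 5.2002*s + 10.3041)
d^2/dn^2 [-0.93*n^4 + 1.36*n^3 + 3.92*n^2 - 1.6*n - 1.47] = -11.16*n^2 + 8.16*n + 7.84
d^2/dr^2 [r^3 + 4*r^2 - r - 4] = 6*r + 8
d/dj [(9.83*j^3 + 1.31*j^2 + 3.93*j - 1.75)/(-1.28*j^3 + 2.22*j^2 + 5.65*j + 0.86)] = (-7.105427357601e-15*j^5 + 23.4994*j^4 + 121.1398*j^3 + 17.3183*j^2 + 10.0232*j + 13.2673)/(1.6384*j^6 - 5.6832*j^5 - 9.5356*j^4 + 22.8844*j^3 + 35.7409*j^2 + 9.718*j + 0.7396)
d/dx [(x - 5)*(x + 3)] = 2*x - 2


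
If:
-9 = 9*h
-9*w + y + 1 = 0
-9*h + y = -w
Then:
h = -1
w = -4/5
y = -41/5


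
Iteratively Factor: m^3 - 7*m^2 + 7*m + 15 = (m - 3)*(m^2 - 4*m - 5) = (m - 3)*(m + 1)*(m - 5)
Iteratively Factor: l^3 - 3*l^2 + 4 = (l + 1)*(l^2 - 4*l + 4) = (l - 2)*(l + 1)*(l - 2)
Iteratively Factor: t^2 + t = (t)*(t + 1)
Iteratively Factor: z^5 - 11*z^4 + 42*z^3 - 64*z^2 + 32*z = (z - 1)*(z^4 - 10*z^3 + 32*z^2 - 32*z) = z*(z - 1)*(z^3 - 10*z^2 + 32*z - 32) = z*(z - 4)*(z - 1)*(z^2 - 6*z + 8) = z*(z - 4)^2*(z - 1)*(z - 2)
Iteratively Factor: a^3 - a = (a - 1)*(a^2 + a) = (a - 1)*(a + 1)*(a)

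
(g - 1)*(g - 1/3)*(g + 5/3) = g^3 + g^2/3 - 17*g/9 + 5/9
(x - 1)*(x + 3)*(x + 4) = x^3 + 6*x^2 + 5*x - 12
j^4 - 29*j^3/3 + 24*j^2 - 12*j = j*(j - 6)*(j - 3)*(j - 2/3)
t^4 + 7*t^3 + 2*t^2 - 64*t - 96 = (t - 3)*(t + 2)*(t + 4)^2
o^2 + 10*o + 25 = (o + 5)^2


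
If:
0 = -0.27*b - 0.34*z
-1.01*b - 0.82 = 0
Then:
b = -0.81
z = 0.64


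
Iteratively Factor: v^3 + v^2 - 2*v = (v)*(v^2 + v - 2) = v*(v - 1)*(v + 2)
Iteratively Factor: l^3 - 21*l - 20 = (l + 4)*(l^2 - 4*l - 5) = (l - 5)*(l + 4)*(l + 1)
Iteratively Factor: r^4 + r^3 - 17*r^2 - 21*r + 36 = (r + 3)*(r^3 - 2*r^2 - 11*r + 12) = (r + 3)^2*(r^2 - 5*r + 4) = (r - 4)*(r + 3)^2*(r - 1)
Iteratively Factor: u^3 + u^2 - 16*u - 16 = (u - 4)*(u^2 + 5*u + 4) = (u - 4)*(u + 4)*(u + 1)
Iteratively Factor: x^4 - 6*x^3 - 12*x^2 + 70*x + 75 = (x - 5)*(x^3 - x^2 - 17*x - 15) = (x - 5)*(x + 3)*(x^2 - 4*x - 5) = (x - 5)*(x + 1)*(x + 3)*(x - 5)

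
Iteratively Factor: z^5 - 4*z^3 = (z - 2)*(z^4 + 2*z^3) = z*(z - 2)*(z^3 + 2*z^2) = z^2*(z - 2)*(z^2 + 2*z) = z^2*(z - 2)*(z + 2)*(z)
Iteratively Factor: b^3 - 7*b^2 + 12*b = (b - 4)*(b^2 - 3*b) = b*(b - 4)*(b - 3)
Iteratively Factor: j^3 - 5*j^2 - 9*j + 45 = (j - 5)*(j^2 - 9) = (j - 5)*(j + 3)*(j - 3)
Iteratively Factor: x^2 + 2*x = (x)*(x + 2)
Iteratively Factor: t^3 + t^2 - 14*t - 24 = (t + 3)*(t^2 - 2*t - 8) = (t + 2)*(t + 3)*(t - 4)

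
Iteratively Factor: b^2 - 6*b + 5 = (b - 5)*(b - 1)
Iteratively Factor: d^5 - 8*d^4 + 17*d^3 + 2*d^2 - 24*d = (d - 3)*(d^4 - 5*d^3 + 2*d^2 + 8*d) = d*(d - 3)*(d^3 - 5*d^2 + 2*d + 8) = d*(d - 3)*(d - 2)*(d^2 - 3*d - 4) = d*(d - 3)*(d - 2)*(d + 1)*(d - 4)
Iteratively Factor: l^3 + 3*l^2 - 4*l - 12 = (l + 3)*(l^2 - 4) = (l + 2)*(l + 3)*(l - 2)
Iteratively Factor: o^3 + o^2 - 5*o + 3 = (o - 1)*(o^2 + 2*o - 3) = (o - 1)^2*(o + 3)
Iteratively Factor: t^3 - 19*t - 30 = (t + 3)*(t^2 - 3*t - 10) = (t - 5)*(t + 3)*(t + 2)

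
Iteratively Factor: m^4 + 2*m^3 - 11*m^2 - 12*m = (m + 1)*(m^3 + m^2 - 12*m) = m*(m + 1)*(m^2 + m - 12) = m*(m + 1)*(m + 4)*(m - 3)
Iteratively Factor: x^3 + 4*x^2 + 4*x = (x + 2)*(x^2 + 2*x) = x*(x + 2)*(x + 2)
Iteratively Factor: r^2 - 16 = (r + 4)*(r - 4)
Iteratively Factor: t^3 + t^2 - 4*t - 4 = (t + 1)*(t^2 - 4) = (t + 1)*(t + 2)*(t - 2)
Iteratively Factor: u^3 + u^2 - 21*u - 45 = (u + 3)*(u^2 - 2*u - 15) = (u - 5)*(u + 3)*(u + 3)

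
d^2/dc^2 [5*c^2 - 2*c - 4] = 10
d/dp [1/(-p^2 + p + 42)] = (2*p - 1)/(-p^2 + p + 42)^2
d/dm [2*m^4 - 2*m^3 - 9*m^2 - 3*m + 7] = 8*m^3 - 6*m^2 - 18*m - 3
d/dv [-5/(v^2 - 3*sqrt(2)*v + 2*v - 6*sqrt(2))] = 5*(2*v - 3*sqrt(2) + 2)/(v^2 - 3*sqrt(2)*v + 2*v - 6*sqrt(2))^2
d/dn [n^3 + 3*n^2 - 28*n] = 3*n^2 + 6*n - 28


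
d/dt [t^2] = 2*t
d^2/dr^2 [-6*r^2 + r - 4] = -12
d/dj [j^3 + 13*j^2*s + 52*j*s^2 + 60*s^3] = 3*j^2 + 26*j*s + 52*s^2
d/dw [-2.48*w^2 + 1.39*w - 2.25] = 1.39 - 4.96*w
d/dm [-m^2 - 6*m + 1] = -2*m - 6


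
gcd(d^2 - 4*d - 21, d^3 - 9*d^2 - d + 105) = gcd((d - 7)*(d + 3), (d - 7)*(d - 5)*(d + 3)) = d^2 - 4*d - 21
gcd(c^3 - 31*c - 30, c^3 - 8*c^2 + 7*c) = 1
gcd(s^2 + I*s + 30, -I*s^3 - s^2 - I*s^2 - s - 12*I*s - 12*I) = 1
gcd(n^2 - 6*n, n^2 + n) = n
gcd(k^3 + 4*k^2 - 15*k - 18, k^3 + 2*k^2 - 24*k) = k + 6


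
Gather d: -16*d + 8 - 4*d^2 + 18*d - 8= -4*d^2 + 2*d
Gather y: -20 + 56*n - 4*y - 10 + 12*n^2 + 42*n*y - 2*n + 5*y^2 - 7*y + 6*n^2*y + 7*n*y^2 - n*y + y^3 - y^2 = 12*n^2 + 54*n + y^3 + y^2*(7*n + 4) + y*(6*n^2 + 41*n - 11) - 30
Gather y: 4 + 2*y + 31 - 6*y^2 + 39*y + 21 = -6*y^2 + 41*y + 56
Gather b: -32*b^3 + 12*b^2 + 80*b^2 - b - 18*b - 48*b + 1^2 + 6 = -32*b^3 + 92*b^2 - 67*b + 7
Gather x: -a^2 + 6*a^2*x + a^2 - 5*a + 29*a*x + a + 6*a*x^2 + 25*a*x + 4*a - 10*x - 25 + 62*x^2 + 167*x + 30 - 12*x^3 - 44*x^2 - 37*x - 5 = -12*x^3 + x^2*(6*a + 18) + x*(6*a^2 + 54*a + 120)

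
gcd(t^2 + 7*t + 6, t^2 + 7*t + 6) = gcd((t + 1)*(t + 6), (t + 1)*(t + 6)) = t^2 + 7*t + 6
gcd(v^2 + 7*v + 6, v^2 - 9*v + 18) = 1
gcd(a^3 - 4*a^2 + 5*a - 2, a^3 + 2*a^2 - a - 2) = a - 1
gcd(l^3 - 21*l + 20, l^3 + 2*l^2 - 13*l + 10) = l^2 + 4*l - 5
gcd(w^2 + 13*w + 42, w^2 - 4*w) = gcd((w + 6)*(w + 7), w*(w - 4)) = 1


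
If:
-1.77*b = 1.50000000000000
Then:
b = -0.85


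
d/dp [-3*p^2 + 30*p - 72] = 30 - 6*p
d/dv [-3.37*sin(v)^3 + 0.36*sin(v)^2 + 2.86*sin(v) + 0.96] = (-10.11*sin(v)^2 + 0.72*sin(v) + 2.86)*cos(v)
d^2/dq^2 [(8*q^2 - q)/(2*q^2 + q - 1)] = 2*(-20*q^3 + 48*q^2 - 6*q + 7)/(8*q^6 + 12*q^5 - 6*q^4 - 11*q^3 + 3*q^2 + 3*q - 1)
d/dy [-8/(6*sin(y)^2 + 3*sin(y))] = 8*(4/tan(y) + cos(y)/sin(y)^2)/(3*(2*sin(y) + 1)^2)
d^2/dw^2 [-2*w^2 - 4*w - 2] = -4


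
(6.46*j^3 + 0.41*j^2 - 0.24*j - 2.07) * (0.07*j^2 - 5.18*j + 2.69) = 0.4522*j^5 - 33.4341*j^4 + 15.2368*j^3 + 2.2012*j^2 + 10.077*j - 5.5683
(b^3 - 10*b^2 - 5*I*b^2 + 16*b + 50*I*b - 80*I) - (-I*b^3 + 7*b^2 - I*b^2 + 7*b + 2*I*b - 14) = b^3 + I*b^3 - 17*b^2 - 4*I*b^2 + 9*b + 48*I*b + 14 - 80*I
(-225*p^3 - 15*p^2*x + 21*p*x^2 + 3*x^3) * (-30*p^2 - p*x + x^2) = 6750*p^5 + 675*p^4*x - 840*p^3*x^2 - 126*p^2*x^3 + 18*p*x^4 + 3*x^5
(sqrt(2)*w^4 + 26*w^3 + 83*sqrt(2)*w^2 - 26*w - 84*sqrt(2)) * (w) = sqrt(2)*w^5 + 26*w^4 + 83*sqrt(2)*w^3 - 26*w^2 - 84*sqrt(2)*w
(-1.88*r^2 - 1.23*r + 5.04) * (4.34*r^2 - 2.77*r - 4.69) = -8.1592*r^4 - 0.1306*r^3 + 34.0979*r^2 - 8.1921*r - 23.6376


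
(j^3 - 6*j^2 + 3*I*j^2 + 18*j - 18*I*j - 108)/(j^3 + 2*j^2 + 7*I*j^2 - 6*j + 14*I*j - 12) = (j^2 - 3*j*(2 + I) + 18*I)/(j^2 + j*(2 + I) + 2*I)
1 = 1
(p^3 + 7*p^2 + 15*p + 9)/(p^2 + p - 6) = (p^2 + 4*p + 3)/(p - 2)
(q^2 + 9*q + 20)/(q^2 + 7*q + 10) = (q + 4)/(q + 2)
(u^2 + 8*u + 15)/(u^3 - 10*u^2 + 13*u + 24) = (u^2 + 8*u + 15)/(u^3 - 10*u^2 + 13*u + 24)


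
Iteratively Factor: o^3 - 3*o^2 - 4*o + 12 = (o + 2)*(o^2 - 5*o + 6) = (o - 2)*(o + 2)*(o - 3)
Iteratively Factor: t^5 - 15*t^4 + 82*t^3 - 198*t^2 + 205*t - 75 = (t - 3)*(t^4 - 12*t^3 + 46*t^2 - 60*t + 25) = (t - 3)*(t - 1)*(t^3 - 11*t^2 + 35*t - 25) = (t - 5)*(t - 3)*(t - 1)*(t^2 - 6*t + 5) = (t - 5)^2*(t - 3)*(t - 1)*(t - 1)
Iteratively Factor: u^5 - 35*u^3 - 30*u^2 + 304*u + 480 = (u + 2)*(u^4 - 2*u^3 - 31*u^2 + 32*u + 240) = (u - 5)*(u + 2)*(u^3 + 3*u^2 - 16*u - 48) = (u - 5)*(u + 2)*(u + 3)*(u^2 - 16) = (u - 5)*(u - 4)*(u + 2)*(u + 3)*(u + 4)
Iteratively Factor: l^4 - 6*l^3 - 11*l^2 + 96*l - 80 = (l - 4)*(l^3 - 2*l^2 - 19*l + 20) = (l - 5)*(l - 4)*(l^2 + 3*l - 4) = (l - 5)*(l - 4)*(l + 4)*(l - 1)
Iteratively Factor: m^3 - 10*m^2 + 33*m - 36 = (m - 3)*(m^2 - 7*m + 12) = (m - 3)^2*(m - 4)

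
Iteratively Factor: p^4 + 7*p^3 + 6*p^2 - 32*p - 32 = (p + 1)*(p^3 + 6*p^2 - 32) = (p - 2)*(p + 1)*(p^2 + 8*p + 16) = (p - 2)*(p + 1)*(p + 4)*(p + 4)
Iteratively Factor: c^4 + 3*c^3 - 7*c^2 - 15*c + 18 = (c - 2)*(c^3 + 5*c^2 + 3*c - 9) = (c - 2)*(c + 3)*(c^2 + 2*c - 3) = (c - 2)*(c + 3)^2*(c - 1)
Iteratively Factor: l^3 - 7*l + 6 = (l + 3)*(l^2 - 3*l + 2) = (l - 1)*(l + 3)*(l - 2)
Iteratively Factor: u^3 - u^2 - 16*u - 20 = (u + 2)*(u^2 - 3*u - 10) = (u + 2)^2*(u - 5)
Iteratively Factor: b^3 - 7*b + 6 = (b - 1)*(b^2 + b - 6) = (b - 1)*(b + 3)*(b - 2)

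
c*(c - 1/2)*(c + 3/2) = c^3 + c^2 - 3*c/4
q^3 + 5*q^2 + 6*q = q*(q + 2)*(q + 3)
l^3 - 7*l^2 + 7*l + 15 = (l - 5)*(l - 3)*(l + 1)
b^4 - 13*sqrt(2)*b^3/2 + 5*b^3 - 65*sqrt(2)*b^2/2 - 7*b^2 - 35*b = b*(b + 5)*(b - 7*sqrt(2))*(b + sqrt(2)/2)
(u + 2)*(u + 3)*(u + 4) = u^3 + 9*u^2 + 26*u + 24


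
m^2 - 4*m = m*(m - 4)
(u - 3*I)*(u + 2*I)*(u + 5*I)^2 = u^4 + 9*I*u^3 - 9*u^2 + 85*I*u - 150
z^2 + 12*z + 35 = (z + 5)*(z + 7)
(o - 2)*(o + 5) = o^2 + 3*o - 10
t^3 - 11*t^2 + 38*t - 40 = (t - 5)*(t - 4)*(t - 2)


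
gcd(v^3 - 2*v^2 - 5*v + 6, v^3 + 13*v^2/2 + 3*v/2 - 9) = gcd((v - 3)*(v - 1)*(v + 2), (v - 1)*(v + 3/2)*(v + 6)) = v - 1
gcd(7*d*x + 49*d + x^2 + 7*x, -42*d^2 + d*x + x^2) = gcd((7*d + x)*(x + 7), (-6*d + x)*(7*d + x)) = 7*d + x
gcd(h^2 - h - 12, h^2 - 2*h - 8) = h - 4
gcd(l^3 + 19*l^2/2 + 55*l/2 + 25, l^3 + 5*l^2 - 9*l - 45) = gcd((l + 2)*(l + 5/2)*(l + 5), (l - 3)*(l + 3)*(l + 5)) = l + 5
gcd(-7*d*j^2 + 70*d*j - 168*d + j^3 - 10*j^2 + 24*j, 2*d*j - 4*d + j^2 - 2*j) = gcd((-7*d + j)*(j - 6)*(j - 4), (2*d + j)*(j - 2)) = 1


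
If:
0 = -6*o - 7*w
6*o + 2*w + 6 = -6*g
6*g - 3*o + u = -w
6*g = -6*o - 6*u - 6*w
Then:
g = -28/53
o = -35/53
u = 33/53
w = 30/53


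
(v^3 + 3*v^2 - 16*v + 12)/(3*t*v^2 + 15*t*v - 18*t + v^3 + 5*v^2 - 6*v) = (v - 2)/(3*t + v)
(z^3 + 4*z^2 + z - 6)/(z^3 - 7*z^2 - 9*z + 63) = (z^2 + z - 2)/(z^2 - 10*z + 21)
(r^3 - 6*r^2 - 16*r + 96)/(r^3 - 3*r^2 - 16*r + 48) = (r - 6)/(r - 3)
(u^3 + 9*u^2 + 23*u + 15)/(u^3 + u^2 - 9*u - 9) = (u + 5)/(u - 3)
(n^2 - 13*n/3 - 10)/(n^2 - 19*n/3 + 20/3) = (3*n^2 - 13*n - 30)/(3*n^2 - 19*n + 20)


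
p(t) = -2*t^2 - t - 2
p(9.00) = -173.00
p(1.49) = -7.93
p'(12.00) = -49.00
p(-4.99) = -46.81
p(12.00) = -302.00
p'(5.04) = -21.16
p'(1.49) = -6.96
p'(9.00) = -37.00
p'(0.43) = -2.72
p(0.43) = -2.80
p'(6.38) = -26.52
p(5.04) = -57.84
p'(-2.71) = 9.84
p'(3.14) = -13.56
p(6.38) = -89.79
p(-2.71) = -13.98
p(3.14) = -24.86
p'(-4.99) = 18.96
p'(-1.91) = 6.64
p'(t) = -4*t - 1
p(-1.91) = -7.39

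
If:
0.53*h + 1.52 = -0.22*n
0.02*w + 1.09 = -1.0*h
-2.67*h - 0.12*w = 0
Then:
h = -1.96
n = -2.18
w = 43.70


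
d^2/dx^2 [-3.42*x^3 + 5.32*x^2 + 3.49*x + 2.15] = 10.64 - 20.52*x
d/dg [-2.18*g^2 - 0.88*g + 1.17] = -4.36*g - 0.88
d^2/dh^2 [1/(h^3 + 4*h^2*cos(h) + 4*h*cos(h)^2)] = 4*(h^3*cos(h) - 8*h^2*sin(h) - 2*h^2*cos(2*h) + 7*h^2 - 2*h*sin(2*h) + 4*h*cos(h) + cos(2*h) + 1)/(h^3*(h + 2*cos(h))^4)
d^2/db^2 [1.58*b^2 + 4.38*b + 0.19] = 3.16000000000000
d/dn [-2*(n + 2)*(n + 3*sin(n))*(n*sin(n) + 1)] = -2*(n + 2)*(n + 3*sin(n))*(n*cos(n) + sin(n)) - 2*(n + 2)*(n*sin(n) + 1)*(3*cos(n) + 1) - 2*(n + 3*sin(n))*(n*sin(n) + 1)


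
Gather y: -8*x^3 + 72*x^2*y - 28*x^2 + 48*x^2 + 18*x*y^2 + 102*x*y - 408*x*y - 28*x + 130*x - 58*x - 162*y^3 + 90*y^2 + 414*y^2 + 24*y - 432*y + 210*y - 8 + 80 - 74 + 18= -8*x^3 + 20*x^2 + 44*x - 162*y^3 + y^2*(18*x + 504) + y*(72*x^2 - 306*x - 198) + 16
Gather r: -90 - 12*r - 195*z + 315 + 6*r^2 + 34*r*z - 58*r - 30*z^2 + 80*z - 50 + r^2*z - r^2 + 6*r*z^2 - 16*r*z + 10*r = r^2*(z + 5) + r*(6*z^2 + 18*z - 60) - 30*z^2 - 115*z + 175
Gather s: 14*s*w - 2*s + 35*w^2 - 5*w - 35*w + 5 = s*(14*w - 2) + 35*w^2 - 40*w + 5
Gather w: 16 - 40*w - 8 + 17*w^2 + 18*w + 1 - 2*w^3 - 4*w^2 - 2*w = -2*w^3 + 13*w^2 - 24*w + 9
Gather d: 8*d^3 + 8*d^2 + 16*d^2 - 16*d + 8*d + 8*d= 8*d^3 + 24*d^2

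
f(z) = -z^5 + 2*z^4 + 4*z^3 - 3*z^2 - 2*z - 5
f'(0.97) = 6.35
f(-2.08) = 26.55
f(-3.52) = 637.85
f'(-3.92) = -1456.60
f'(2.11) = 14.81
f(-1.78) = 4.44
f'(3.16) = -147.26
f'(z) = -5*z^4 + 8*z^3 + 12*z^2 - 6*z - 2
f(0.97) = -5.20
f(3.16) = -30.72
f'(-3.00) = -497.00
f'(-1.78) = -48.61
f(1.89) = 8.91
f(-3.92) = 1113.66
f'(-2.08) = -103.18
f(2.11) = 12.82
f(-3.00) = 271.00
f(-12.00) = 282979.00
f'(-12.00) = -115706.00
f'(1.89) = 19.74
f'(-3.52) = -948.72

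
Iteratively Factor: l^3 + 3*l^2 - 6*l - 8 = (l + 4)*(l^2 - l - 2) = (l - 2)*(l + 4)*(l + 1)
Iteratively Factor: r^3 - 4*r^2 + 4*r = (r - 2)*(r^2 - 2*r) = (r - 2)^2*(r)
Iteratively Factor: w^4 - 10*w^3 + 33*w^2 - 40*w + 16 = (w - 1)*(w^3 - 9*w^2 + 24*w - 16) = (w - 4)*(w - 1)*(w^2 - 5*w + 4) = (w - 4)*(w - 1)^2*(w - 4)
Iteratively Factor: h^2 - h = (h)*(h - 1)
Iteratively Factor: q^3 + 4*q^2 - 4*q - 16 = (q + 2)*(q^2 + 2*q - 8) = (q - 2)*(q + 2)*(q + 4)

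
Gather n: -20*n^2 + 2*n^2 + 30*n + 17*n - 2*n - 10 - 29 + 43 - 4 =-18*n^2 + 45*n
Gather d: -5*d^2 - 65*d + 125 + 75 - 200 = -5*d^2 - 65*d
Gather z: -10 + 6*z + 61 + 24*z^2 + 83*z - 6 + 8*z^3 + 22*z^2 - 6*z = 8*z^3 + 46*z^2 + 83*z + 45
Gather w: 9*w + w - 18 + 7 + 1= 10*w - 10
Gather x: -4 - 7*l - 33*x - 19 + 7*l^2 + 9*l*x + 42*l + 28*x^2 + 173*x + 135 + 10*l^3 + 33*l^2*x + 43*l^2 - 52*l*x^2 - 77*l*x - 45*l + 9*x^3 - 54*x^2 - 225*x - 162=10*l^3 + 50*l^2 - 10*l + 9*x^3 + x^2*(-52*l - 26) + x*(33*l^2 - 68*l - 85) - 50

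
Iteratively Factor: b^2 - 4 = (b - 2)*(b + 2)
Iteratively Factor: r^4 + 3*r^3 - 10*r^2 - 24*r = (r)*(r^3 + 3*r^2 - 10*r - 24) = r*(r + 2)*(r^2 + r - 12) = r*(r - 3)*(r + 2)*(r + 4)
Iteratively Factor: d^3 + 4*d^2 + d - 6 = (d + 2)*(d^2 + 2*d - 3) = (d - 1)*(d + 2)*(d + 3)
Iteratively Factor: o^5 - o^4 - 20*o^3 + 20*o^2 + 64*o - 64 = (o + 4)*(o^4 - 5*o^3 + 20*o - 16) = (o + 2)*(o + 4)*(o^3 - 7*o^2 + 14*o - 8) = (o - 4)*(o + 2)*(o + 4)*(o^2 - 3*o + 2) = (o - 4)*(o - 2)*(o + 2)*(o + 4)*(o - 1)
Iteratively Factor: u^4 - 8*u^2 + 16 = (u - 2)*(u^3 + 2*u^2 - 4*u - 8) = (u - 2)^2*(u^2 + 4*u + 4) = (u - 2)^2*(u + 2)*(u + 2)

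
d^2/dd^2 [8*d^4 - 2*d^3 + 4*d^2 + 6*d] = 96*d^2 - 12*d + 8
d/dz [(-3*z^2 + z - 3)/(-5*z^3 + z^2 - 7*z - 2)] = (-15*z^4 + 10*z^3 - 25*z^2 + 18*z - 23)/(25*z^6 - 10*z^5 + 71*z^4 + 6*z^3 + 45*z^2 + 28*z + 4)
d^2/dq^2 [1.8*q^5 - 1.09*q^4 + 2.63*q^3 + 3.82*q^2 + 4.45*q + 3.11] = 36.0*q^3 - 13.08*q^2 + 15.78*q + 7.64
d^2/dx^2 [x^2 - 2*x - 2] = 2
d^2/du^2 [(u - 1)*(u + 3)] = 2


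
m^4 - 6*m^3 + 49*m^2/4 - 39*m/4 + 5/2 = (m - 5/2)*(m - 2)*(m - 1)*(m - 1/2)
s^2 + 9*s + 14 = (s + 2)*(s + 7)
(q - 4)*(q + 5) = q^2 + q - 20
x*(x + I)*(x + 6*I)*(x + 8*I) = x^4 + 15*I*x^3 - 62*x^2 - 48*I*x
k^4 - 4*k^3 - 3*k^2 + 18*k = k*(k - 3)^2*(k + 2)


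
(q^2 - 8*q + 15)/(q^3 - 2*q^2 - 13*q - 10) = (q - 3)/(q^2 + 3*q + 2)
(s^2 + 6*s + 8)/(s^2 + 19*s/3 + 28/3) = 3*(s + 2)/(3*s + 7)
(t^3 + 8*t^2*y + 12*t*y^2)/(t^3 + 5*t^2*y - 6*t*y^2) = (-t - 2*y)/(-t + y)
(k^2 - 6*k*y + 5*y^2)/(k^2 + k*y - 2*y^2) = (k - 5*y)/(k + 2*y)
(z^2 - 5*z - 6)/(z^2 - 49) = (z^2 - 5*z - 6)/(z^2 - 49)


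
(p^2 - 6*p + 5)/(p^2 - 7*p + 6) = (p - 5)/(p - 6)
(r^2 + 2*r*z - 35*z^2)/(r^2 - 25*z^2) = (r + 7*z)/(r + 5*z)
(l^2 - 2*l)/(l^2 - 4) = l/(l + 2)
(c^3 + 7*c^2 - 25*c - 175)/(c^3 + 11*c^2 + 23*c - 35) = (c - 5)/(c - 1)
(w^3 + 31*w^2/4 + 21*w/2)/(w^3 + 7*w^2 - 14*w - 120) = w*(4*w + 7)/(4*(w^2 + w - 20))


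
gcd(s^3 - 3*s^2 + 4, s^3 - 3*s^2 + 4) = s^3 - 3*s^2 + 4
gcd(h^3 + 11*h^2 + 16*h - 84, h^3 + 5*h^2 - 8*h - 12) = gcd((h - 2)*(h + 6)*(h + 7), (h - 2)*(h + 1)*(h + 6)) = h^2 + 4*h - 12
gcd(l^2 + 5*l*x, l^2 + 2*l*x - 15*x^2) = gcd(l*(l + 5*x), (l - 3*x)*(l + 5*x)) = l + 5*x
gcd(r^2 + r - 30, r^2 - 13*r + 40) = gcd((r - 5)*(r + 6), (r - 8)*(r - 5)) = r - 5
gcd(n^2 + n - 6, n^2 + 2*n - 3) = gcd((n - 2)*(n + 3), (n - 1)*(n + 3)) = n + 3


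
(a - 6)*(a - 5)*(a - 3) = a^3 - 14*a^2 + 63*a - 90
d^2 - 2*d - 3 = (d - 3)*(d + 1)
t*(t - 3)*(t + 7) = t^3 + 4*t^2 - 21*t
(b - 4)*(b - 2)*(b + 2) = b^3 - 4*b^2 - 4*b + 16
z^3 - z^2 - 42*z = z*(z - 7)*(z + 6)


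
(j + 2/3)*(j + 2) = j^2 + 8*j/3 + 4/3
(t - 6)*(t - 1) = t^2 - 7*t + 6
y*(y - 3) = y^2 - 3*y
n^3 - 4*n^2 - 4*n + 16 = (n - 4)*(n - 2)*(n + 2)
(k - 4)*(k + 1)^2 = k^3 - 2*k^2 - 7*k - 4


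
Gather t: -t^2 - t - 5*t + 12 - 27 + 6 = -t^2 - 6*t - 9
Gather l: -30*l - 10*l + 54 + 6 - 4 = 56 - 40*l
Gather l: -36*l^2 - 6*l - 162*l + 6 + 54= -36*l^2 - 168*l + 60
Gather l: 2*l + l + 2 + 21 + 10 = 3*l + 33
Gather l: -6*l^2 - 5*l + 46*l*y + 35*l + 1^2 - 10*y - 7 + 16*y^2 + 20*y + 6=-6*l^2 + l*(46*y + 30) + 16*y^2 + 10*y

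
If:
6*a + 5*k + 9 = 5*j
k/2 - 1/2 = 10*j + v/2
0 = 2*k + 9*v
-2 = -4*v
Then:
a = 7/32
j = -3/16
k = -9/4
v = 1/2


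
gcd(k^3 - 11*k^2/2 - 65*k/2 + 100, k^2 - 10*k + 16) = k - 8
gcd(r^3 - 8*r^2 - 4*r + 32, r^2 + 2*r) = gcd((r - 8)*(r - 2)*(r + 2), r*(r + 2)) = r + 2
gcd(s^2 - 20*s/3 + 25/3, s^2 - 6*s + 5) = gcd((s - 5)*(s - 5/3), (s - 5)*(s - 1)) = s - 5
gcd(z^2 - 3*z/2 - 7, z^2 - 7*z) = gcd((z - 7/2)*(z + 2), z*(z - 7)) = 1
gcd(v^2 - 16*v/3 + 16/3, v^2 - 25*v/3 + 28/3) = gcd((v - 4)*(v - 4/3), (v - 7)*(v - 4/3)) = v - 4/3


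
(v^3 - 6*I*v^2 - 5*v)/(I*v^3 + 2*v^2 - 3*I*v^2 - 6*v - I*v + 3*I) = -v*(I*v + 5)/(v^2 - v*(3 + I) + 3*I)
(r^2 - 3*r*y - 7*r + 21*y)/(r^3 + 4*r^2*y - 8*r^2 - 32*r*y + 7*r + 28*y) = (r - 3*y)/(r^2 + 4*r*y - r - 4*y)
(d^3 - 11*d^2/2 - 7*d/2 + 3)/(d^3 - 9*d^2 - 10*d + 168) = (2*d^2 + d - 1)/(2*(d^2 - 3*d - 28))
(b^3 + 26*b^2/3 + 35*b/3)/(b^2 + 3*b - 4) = b*(3*b^2 + 26*b + 35)/(3*(b^2 + 3*b - 4))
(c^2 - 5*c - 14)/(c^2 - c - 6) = (c - 7)/(c - 3)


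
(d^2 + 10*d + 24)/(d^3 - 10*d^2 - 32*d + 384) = (d + 4)/(d^2 - 16*d + 64)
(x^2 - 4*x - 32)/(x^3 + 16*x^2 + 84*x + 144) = (x - 8)/(x^2 + 12*x + 36)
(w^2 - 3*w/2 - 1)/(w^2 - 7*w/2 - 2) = (w - 2)/(w - 4)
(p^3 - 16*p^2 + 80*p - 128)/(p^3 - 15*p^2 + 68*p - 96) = (p - 4)/(p - 3)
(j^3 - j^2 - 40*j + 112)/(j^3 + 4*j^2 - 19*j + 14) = (j^2 - 8*j + 16)/(j^2 - 3*j + 2)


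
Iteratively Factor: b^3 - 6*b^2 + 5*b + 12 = (b - 4)*(b^2 - 2*b - 3) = (b - 4)*(b + 1)*(b - 3)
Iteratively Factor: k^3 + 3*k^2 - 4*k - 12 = (k + 2)*(k^2 + k - 6) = (k - 2)*(k + 2)*(k + 3)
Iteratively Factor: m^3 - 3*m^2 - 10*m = (m)*(m^2 - 3*m - 10) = m*(m - 5)*(m + 2)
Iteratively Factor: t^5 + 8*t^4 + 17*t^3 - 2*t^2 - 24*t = (t + 2)*(t^4 + 6*t^3 + 5*t^2 - 12*t) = (t - 1)*(t + 2)*(t^3 + 7*t^2 + 12*t) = (t - 1)*(t + 2)*(t + 3)*(t^2 + 4*t) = t*(t - 1)*(t + 2)*(t + 3)*(t + 4)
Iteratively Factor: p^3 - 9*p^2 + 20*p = (p - 5)*(p^2 - 4*p) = p*(p - 5)*(p - 4)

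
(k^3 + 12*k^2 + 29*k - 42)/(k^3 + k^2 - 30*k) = (k^2 + 6*k - 7)/(k*(k - 5))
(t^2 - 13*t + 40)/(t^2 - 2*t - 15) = (t - 8)/(t + 3)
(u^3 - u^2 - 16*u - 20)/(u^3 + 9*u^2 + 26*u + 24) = (u^2 - 3*u - 10)/(u^2 + 7*u + 12)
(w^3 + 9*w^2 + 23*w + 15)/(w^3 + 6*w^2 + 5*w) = (w + 3)/w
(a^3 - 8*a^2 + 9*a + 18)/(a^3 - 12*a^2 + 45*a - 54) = (a + 1)/(a - 3)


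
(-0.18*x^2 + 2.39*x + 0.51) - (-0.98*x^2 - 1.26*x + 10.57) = 0.8*x^2 + 3.65*x - 10.06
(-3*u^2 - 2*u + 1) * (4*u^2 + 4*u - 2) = -12*u^4 - 20*u^3 + 2*u^2 + 8*u - 2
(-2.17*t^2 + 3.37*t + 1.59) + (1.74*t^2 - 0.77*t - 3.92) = -0.43*t^2 + 2.6*t - 2.33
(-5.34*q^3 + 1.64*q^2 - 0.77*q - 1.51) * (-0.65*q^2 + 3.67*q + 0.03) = 3.471*q^5 - 20.6638*q^4 + 6.3591*q^3 - 1.7952*q^2 - 5.5648*q - 0.0453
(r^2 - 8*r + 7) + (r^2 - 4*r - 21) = 2*r^2 - 12*r - 14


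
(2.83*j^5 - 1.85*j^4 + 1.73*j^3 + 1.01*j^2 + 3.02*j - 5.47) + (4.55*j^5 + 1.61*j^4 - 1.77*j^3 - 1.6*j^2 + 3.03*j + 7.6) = 7.38*j^5 - 0.24*j^4 - 0.04*j^3 - 0.59*j^2 + 6.05*j + 2.13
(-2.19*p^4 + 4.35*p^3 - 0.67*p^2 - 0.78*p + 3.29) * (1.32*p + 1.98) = -2.8908*p^5 + 1.4058*p^4 + 7.7286*p^3 - 2.3562*p^2 + 2.7984*p + 6.5142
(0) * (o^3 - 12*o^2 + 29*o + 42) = 0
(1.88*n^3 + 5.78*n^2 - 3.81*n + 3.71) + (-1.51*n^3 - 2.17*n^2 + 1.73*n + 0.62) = 0.37*n^3 + 3.61*n^2 - 2.08*n + 4.33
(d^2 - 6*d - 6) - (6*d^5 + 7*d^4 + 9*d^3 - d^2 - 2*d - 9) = -6*d^5 - 7*d^4 - 9*d^3 + 2*d^2 - 4*d + 3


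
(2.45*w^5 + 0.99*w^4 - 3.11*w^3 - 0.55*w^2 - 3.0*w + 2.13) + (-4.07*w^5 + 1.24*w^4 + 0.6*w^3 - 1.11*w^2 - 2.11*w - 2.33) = -1.62*w^5 + 2.23*w^4 - 2.51*w^3 - 1.66*w^2 - 5.11*w - 0.2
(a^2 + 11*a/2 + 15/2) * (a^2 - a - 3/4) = a^4 + 9*a^3/2 + 5*a^2/4 - 93*a/8 - 45/8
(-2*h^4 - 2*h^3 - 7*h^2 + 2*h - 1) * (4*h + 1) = -8*h^5 - 10*h^4 - 30*h^3 + h^2 - 2*h - 1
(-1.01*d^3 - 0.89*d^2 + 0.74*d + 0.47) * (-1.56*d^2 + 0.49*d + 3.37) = 1.5756*d^5 + 0.8935*d^4 - 4.9942*d^3 - 3.3699*d^2 + 2.7241*d + 1.5839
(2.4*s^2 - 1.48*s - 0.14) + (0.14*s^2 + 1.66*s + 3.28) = 2.54*s^2 + 0.18*s + 3.14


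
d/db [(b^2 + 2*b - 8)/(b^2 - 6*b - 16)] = 8*(-b^2 - 2*b - 10)/(b^4 - 12*b^3 + 4*b^2 + 192*b + 256)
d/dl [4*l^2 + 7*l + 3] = 8*l + 7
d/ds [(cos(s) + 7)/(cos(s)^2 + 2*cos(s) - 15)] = (cos(s)^2 + 14*cos(s) + 29)*sin(s)/(cos(s)^2 + 2*cos(s) - 15)^2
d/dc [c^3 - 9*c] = 3*c^2 - 9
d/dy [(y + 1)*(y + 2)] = 2*y + 3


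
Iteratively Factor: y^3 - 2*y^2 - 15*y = (y)*(y^2 - 2*y - 15) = y*(y - 5)*(y + 3)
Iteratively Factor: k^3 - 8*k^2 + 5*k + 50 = (k - 5)*(k^2 - 3*k - 10) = (k - 5)^2*(k + 2)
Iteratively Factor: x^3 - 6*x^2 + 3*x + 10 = (x + 1)*(x^2 - 7*x + 10) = (x - 5)*(x + 1)*(x - 2)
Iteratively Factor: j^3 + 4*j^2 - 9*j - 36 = (j + 4)*(j^2 - 9) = (j + 3)*(j + 4)*(j - 3)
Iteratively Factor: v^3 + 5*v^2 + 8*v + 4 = (v + 2)*(v^2 + 3*v + 2) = (v + 1)*(v + 2)*(v + 2)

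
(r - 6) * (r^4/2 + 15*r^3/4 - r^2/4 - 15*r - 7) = r^5/2 + 3*r^4/4 - 91*r^3/4 - 27*r^2/2 + 83*r + 42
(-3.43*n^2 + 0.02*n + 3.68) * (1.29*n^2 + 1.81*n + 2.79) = -4.4247*n^4 - 6.1825*n^3 - 4.7863*n^2 + 6.7166*n + 10.2672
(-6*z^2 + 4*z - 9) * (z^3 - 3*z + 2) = -6*z^5 + 4*z^4 + 9*z^3 - 24*z^2 + 35*z - 18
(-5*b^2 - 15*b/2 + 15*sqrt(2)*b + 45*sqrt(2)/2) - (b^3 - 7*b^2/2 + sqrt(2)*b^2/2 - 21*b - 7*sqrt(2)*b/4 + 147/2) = -b^3 - 3*b^2/2 - sqrt(2)*b^2/2 + 27*b/2 + 67*sqrt(2)*b/4 - 147/2 + 45*sqrt(2)/2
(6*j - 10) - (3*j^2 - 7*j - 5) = -3*j^2 + 13*j - 5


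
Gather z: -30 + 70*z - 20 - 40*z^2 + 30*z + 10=-40*z^2 + 100*z - 40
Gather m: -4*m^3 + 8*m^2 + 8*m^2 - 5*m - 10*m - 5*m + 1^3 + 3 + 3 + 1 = -4*m^3 + 16*m^2 - 20*m + 8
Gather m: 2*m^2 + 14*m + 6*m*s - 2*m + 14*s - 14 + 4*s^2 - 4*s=2*m^2 + m*(6*s + 12) + 4*s^2 + 10*s - 14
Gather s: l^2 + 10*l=l^2 + 10*l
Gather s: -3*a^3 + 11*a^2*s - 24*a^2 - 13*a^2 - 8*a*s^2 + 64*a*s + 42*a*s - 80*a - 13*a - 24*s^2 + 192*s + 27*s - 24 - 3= -3*a^3 - 37*a^2 - 93*a + s^2*(-8*a - 24) + s*(11*a^2 + 106*a + 219) - 27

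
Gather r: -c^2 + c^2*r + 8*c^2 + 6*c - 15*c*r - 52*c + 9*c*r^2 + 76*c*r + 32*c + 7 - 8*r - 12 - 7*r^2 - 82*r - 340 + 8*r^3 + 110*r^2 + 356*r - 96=7*c^2 - 14*c + 8*r^3 + r^2*(9*c + 103) + r*(c^2 + 61*c + 266) - 441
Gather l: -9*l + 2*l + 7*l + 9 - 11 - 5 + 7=0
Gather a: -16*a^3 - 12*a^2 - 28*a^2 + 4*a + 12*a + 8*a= -16*a^3 - 40*a^2 + 24*a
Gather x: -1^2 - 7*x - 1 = -7*x - 2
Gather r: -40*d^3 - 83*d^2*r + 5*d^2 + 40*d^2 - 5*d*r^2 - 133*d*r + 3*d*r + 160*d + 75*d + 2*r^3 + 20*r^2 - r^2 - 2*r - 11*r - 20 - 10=-40*d^3 + 45*d^2 + 235*d + 2*r^3 + r^2*(19 - 5*d) + r*(-83*d^2 - 130*d - 13) - 30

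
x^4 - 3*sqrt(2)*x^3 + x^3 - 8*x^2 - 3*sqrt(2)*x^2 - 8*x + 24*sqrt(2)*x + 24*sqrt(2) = (x + 1)*(x - 3*sqrt(2))*(x - 2*sqrt(2))*(x + 2*sqrt(2))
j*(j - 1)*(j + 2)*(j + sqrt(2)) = j^4 + j^3 + sqrt(2)*j^3 - 2*j^2 + sqrt(2)*j^2 - 2*sqrt(2)*j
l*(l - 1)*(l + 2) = l^3 + l^2 - 2*l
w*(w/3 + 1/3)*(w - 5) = w^3/3 - 4*w^2/3 - 5*w/3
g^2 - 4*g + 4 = (g - 2)^2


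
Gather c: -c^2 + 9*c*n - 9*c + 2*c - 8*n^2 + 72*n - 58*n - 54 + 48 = -c^2 + c*(9*n - 7) - 8*n^2 + 14*n - 6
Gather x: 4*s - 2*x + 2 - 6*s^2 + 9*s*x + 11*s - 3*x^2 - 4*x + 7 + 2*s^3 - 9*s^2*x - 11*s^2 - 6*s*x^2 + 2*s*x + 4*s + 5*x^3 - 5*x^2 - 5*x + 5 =2*s^3 - 17*s^2 + 19*s + 5*x^3 + x^2*(-6*s - 8) + x*(-9*s^2 + 11*s - 11) + 14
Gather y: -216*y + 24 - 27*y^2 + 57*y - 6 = -27*y^2 - 159*y + 18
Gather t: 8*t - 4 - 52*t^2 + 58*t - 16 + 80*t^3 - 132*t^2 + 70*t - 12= 80*t^3 - 184*t^2 + 136*t - 32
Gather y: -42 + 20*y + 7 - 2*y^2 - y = -2*y^2 + 19*y - 35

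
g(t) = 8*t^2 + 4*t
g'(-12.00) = -188.00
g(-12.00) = 1104.00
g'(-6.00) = -92.00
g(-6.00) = 264.00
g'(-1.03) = -12.48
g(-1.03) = 4.37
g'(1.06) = 20.96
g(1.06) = 13.23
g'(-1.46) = -19.36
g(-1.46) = 11.21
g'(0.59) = 13.44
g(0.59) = 5.14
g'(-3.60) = -53.60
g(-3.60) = 89.28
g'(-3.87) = -57.92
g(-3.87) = 104.34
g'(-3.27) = -48.32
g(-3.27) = 72.46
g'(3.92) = 66.72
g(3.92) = 138.61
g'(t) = 16*t + 4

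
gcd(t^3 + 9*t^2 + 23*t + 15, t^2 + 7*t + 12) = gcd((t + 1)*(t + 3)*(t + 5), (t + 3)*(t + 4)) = t + 3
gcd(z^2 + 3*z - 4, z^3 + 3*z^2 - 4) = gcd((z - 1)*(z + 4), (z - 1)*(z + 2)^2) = z - 1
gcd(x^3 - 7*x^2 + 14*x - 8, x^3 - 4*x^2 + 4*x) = x - 2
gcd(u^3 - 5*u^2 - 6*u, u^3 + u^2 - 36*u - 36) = u^2 - 5*u - 6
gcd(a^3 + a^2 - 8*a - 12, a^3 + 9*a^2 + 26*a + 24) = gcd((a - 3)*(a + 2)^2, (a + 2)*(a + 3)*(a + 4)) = a + 2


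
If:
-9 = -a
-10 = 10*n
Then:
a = 9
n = -1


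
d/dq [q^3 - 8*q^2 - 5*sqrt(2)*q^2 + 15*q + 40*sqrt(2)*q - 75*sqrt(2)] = 3*q^2 - 16*q - 10*sqrt(2)*q + 15 + 40*sqrt(2)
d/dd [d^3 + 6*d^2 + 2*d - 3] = 3*d^2 + 12*d + 2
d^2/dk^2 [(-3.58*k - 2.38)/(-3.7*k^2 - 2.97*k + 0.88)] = ((3.58*k + 2.38)*(7.4*k + 2.97)*(14.8*k + 5.94) - (79.476*k + 38.8772)*(3.7*k^2 + 2.97*k - 0.88))/(3.7*k^2 + 2.97*k - 0.88)^3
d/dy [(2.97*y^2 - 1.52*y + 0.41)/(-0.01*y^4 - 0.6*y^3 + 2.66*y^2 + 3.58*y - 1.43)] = (0.0594*y^5 + 1.7364*y^4 - 1.8076*y^3 + 15.4138*y^2 - 10.6754*y + 0.7058)/(0.0001*y^8 + 0.012*y^7 + 0.3068*y^6 - 3.2636*y^5 + 2.8082*y^4 + 20.7616*y^3 + 5.2088*y^2 - 10.2388*y + 2.0449)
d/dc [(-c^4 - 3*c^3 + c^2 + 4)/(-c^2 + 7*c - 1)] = 2*(c^5 - 9*c^4 - 19*c^3 + 8*c^2 + 3*c - 14)/(c^4 - 14*c^3 + 51*c^2 - 14*c + 1)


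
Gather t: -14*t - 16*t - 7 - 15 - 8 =-30*t - 30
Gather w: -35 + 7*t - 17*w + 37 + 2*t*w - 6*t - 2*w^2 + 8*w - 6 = t - 2*w^2 + w*(2*t - 9) - 4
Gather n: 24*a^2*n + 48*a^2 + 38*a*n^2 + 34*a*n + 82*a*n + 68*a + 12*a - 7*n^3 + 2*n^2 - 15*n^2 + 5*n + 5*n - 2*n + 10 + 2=48*a^2 + 80*a - 7*n^3 + n^2*(38*a - 13) + n*(24*a^2 + 116*a + 8) + 12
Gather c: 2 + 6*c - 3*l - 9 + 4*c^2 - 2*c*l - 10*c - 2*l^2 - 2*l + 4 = 4*c^2 + c*(-2*l - 4) - 2*l^2 - 5*l - 3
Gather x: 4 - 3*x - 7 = -3*x - 3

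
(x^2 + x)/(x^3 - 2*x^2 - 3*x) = 1/(x - 3)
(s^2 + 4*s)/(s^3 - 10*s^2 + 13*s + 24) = s*(s + 4)/(s^3 - 10*s^2 + 13*s + 24)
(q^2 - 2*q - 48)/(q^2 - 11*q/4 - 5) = 4*(-q^2 + 2*q + 48)/(-4*q^2 + 11*q + 20)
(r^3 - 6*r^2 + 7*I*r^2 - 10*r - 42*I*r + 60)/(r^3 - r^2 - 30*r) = (r^2 + 7*I*r - 10)/(r*(r + 5))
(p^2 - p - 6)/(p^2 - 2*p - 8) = (p - 3)/(p - 4)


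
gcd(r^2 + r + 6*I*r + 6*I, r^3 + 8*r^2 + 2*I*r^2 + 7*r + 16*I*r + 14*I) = r + 1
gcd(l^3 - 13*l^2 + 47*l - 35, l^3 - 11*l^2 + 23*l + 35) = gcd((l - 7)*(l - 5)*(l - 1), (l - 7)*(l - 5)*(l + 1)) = l^2 - 12*l + 35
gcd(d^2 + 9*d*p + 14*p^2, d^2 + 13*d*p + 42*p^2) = d + 7*p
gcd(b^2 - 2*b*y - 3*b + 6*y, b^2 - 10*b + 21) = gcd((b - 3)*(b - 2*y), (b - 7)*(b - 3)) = b - 3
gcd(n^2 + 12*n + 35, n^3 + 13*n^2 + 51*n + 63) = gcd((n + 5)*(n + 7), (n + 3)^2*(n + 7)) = n + 7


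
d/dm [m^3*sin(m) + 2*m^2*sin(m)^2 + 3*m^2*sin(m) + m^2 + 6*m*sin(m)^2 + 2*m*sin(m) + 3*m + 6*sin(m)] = m^3*cos(m) + 2*m^2*sin(2*m) + 3*sqrt(2)*m^2*sin(m + pi/4) + 6*m*sin(m) + 6*m*sin(2*m) + 2*m*cos(m) - 2*m*cos(2*m) + 4*m + 2*sin(m) + 6*cos(m) - 3*cos(2*m) + 6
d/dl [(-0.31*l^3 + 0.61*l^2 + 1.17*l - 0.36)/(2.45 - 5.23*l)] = (3.2426*l^3 - 5.4688*l^2 + 2.989*l + 0.9837)/(27.3529*l^2 - 25.627*l + 6.0025)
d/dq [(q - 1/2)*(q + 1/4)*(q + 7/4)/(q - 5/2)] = (16*q^3 - 48*q^2 - 60*q + 13)/(2*(4*q^2 - 20*q + 25))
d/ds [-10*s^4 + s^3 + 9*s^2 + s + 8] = -40*s^3 + 3*s^2 + 18*s + 1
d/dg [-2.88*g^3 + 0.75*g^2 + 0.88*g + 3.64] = -8.64*g^2 + 1.5*g + 0.88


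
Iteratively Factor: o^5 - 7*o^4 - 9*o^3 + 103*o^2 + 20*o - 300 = (o + 3)*(o^4 - 10*o^3 + 21*o^2 + 40*o - 100) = (o + 2)*(o + 3)*(o^3 - 12*o^2 + 45*o - 50) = (o - 2)*(o + 2)*(o + 3)*(o^2 - 10*o + 25) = (o - 5)*(o - 2)*(o + 2)*(o + 3)*(o - 5)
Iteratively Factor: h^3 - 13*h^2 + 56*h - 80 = (h - 4)*(h^2 - 9*h + 20) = (h - 4)^2*(h - 5)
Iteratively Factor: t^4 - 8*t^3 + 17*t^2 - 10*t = (t - 2)*(t^3 - 6*t^2 + 5*t) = t*(t - 2)*(t^2 - 6*t + 5) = t*(t - 2)*(t - 1)*(t - 5)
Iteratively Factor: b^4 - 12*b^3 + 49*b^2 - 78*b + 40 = (b - 1)*(b^3 - 11*b^2 + 38*b - 40) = (b - 2)*(b - 1)*(b^2 - 9*b + 20) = (b - 4)*(b - 2)*(b - 1)*(b - 5)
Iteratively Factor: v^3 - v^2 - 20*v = (v + 4)*(v^2 - 5*v) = v*(v + 4)*(v - 5)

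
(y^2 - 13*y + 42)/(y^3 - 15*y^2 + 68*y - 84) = 1/(y - 2)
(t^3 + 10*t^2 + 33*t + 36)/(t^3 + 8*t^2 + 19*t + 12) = (t + 3)/(t + 1)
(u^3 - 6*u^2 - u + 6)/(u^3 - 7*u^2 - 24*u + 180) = (u^2 - 1)/(u^2 - u - 30)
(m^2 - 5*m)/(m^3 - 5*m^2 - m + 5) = m/(m^2 - 1)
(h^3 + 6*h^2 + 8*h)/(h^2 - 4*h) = (h^2 + 6*h + 8)/(h - 4)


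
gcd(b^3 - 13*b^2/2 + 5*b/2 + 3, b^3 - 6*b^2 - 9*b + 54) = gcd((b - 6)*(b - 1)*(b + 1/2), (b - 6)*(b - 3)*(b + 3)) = b - 6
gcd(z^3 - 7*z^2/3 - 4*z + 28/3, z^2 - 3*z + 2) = z - 2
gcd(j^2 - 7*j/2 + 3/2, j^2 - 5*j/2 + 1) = j - 1/2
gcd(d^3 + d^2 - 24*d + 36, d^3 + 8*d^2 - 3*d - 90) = d^2 + 3*d - 18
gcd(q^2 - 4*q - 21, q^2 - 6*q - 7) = q - 7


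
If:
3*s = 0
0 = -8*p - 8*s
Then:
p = 0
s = 0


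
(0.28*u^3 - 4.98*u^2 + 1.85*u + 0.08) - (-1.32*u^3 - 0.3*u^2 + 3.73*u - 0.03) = 1.6*u^3 - 4.68*u^2 - 1.88*u + 0.11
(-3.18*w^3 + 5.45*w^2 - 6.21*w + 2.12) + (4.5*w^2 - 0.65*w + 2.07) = -3.18*w^3 + 9.95*w^2 - 6.86*w + 4.19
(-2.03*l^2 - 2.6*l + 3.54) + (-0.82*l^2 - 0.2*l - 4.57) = -2.85*l^2 - 2.8*l - 1.03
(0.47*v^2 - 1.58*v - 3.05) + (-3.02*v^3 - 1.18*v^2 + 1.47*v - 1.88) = -3.02*v^3 - 0.71*v^2 - 0.11*v - 4.93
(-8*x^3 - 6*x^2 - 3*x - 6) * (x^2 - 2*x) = -8*x^5 + 10*x^4 + 9*x^3 + 12*x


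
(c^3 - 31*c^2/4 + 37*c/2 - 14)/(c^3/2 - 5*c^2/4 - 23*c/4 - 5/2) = (-4*c^3 + 31*c^2 - 74*c + 56)/(-2*c^3 + 5*c^2 + 23*c + 10)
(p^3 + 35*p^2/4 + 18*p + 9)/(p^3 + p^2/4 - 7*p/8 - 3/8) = 2*(p^2 + 8*p + 12)/(2*p^2 - p - 1)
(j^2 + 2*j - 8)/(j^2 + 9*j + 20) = (j - 2)/(j + 5)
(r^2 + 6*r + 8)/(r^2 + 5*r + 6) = (r + 4)/(r + 3)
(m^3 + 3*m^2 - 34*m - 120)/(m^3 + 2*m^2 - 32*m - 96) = (m + 5)/(m + 4)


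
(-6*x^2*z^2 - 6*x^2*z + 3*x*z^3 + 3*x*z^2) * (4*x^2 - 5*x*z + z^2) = -24*x^4*z^2 - 24*x^4*z + 42*x^3*z^3 + 42*x^3*z^2 - 21*x^2*z^4 - 21*x^2*z^3 + 3*x*z^5 + 3*x*z^4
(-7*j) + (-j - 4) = -8*j - 4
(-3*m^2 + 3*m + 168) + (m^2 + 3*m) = -2*m^2 + 6*m + 168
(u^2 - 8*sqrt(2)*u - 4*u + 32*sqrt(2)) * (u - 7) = u^3 - 8*sqrt(2)*u^2 - 11*u^2 + 28*u + 88*sqrt(2)*u - 224*sqrt(2)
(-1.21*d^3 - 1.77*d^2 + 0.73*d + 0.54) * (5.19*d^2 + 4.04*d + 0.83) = -6.2799*d^5 - 14.0747*d^4 - 4.3664*d^3 + 4.2827*d^2 + 2.7875*d + 0.4482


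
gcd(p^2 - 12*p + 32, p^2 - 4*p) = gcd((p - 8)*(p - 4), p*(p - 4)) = p - 4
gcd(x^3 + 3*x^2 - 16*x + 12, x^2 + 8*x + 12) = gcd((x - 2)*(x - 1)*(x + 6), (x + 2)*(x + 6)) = x + 6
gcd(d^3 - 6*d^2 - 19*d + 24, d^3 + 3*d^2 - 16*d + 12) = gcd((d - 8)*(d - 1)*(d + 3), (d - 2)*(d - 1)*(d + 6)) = d - 1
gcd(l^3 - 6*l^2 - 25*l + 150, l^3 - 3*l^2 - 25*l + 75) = l^2 - 25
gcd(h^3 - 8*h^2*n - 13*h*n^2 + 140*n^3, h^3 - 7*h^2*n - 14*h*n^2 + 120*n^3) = h^2 - h*n - 20*n^2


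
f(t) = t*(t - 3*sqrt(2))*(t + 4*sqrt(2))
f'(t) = t*(t - 3*sqrt(2)) + t*(t + 4*sqrt(2)) + (t - 3*sqrt(2))*(t + 4*sqrt(2)) = 3*t^2 + 2*sqrt(2)*t - 24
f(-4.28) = 50.22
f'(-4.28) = 18.85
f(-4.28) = 50.22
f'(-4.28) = 18.85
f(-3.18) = 58.46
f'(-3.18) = -2.66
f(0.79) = -17.58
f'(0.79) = -19.89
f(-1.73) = 40.57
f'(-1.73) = -19.91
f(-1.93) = 44.40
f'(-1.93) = -18.28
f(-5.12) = 25.74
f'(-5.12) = 40.16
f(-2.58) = 54.16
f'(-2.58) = -11.33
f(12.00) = 1643.65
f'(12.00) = 441.94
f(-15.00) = -2696.80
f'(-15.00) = 608.57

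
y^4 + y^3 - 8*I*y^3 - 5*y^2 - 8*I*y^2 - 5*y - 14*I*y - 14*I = (y + 1)*(y - 7*I)*(y - 2*I)*(y + I)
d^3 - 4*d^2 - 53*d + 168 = (d - 8)*(d - 3)*(d + 7)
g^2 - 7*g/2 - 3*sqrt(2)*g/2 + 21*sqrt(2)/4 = (g - 7/2)*(g - 3*sqrt(2)/2)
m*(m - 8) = m^2 - 8*m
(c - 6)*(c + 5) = c^2 - c - 30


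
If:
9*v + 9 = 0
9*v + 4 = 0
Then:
No Solution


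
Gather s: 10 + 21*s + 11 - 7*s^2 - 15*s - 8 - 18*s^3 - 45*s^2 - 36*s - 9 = -18*s^3 - 52*s^2 - 30*s + 4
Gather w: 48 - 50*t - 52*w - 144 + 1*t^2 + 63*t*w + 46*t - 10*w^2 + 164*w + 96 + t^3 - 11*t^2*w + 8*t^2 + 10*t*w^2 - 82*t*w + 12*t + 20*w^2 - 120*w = t^3 + 9*t^2 + 8*t + w^2*(10*t + 10) + w*(-11*t^2 - 19*t - 8)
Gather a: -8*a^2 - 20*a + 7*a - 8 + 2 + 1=-8*a^2 - 13*a - 5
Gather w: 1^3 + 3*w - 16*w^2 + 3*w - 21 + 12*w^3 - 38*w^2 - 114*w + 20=12*w^3 - 54*w^2 - 108*w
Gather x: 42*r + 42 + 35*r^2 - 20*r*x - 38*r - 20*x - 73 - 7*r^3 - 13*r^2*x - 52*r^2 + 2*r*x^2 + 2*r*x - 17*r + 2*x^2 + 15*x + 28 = -7*r^3 - 17*r^2 - 13*r + x^2*(2*r + 2) + x*(-13*r^2 - 18*r - 5) - 3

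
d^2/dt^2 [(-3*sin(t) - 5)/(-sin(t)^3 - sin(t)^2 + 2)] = (-12*sin(t)^7 - 54*sin(t)^6 - 40*sin(t)^5 - 20*sin(t)^4 - 40*sin(t)^3 + 62*sin(t)^2 + 84*sin(t) + 20)/(sin(t)^3 + sin(t)^2 - 2)^3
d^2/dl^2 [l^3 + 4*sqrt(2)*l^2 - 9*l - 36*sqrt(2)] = 6*l + 8*sqrt(2)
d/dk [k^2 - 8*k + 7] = 2*k - 8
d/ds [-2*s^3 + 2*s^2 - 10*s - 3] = -6*s^2 + 4*s - 10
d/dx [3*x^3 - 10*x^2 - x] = 9*x^2 - 20*x - 1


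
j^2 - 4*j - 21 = (j - 7)*(j + 3)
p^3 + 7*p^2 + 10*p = p*(p + 2)*(p + 5)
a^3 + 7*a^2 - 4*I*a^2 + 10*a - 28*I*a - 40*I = (a + 2)*(a + 5)*(a - 4*I)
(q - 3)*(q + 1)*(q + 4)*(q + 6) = q^4 + 8*q^3 + q^2 - 78*q - 72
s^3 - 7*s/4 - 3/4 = (s - 3/2)*(s + 1/2)*(s + 1)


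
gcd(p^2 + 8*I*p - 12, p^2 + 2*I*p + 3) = 1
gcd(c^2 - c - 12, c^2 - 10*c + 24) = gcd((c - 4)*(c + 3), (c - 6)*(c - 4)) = c - 4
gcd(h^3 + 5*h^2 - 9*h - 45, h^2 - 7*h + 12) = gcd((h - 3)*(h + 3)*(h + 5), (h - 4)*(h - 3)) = h - 3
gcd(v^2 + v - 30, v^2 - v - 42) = v + 6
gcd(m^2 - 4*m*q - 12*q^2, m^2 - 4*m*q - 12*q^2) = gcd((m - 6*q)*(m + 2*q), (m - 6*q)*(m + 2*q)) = -m^2 + 4*m*q + 12*q^2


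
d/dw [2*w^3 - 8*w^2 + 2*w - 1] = 6*w^2 - 16*w + 2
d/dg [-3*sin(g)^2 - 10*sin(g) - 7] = -2*(3*sin(g) + 5)*cos(g)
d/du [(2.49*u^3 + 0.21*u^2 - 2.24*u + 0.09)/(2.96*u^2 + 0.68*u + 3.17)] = (7.3704*u^4 + 3.3864*u^3 + 30.4531*u^2 + 0.7986*u - 7.162)/(8.7616*u^4 + 4.0256*u^3 + 19.2288*u^2 + 4.3112*u + 10.0489)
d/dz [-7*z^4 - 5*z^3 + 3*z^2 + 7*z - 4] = -28*z^3 - 15*z^2 + 6*z + 7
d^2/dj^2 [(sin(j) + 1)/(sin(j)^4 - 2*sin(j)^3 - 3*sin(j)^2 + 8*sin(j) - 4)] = 3*(-3*sin(j)^6 - 7*sin(j)^5 + 4*sin(j)^4 + 44*sin(j)^3 + 22*sin(j)^2 - 64*sin(j) - 56)/((sin(j) - 2)^3*(sin(j) - 1)^3*(sin(j) + 2)^3)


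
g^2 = g^2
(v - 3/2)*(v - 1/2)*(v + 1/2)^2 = v^4 - v^3 - v^2 + v/4 + 3/16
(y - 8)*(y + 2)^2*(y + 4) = y^4 - 44*y^2 - 144*y - 128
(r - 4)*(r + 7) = r^2 + 3*r - 28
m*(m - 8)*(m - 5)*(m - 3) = m^4 - 16*m^3 + 79*m^2 - 120*m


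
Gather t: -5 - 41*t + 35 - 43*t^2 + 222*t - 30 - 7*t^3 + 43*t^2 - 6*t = -7*t^3 + 175*t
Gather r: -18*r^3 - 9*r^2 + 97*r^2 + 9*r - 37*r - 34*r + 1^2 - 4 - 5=-18*r^3 + 88*r^2 - 62*r - 8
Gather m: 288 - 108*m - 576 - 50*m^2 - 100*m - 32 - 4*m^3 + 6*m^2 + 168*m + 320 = -4*m^3 - 44*m^2 - 40*m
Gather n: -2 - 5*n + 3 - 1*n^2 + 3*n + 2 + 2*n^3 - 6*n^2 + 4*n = 2*n^3 - 7*n^2 + 2*n + 3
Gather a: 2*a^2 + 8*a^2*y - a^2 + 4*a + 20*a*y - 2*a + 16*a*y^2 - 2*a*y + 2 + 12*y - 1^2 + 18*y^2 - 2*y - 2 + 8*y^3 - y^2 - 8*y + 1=a^2*(8*y + 1) + a*(16*y^2 + 18*y + 2) + 8*y^3 + 17*y^2 + 2*y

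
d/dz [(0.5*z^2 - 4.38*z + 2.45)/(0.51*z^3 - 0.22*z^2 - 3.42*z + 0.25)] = (-0.255*z^4 + 4.4676*z^3 - 6.4221*z^2 + 1.328*z + 7.284)/(0.2601*z^6 - 0.2244*z^5 - 3.44*z^4 + 1.7598*z^3 + 11.5864*z^2 - 1.71*z + 0.0625)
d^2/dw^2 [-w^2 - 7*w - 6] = -2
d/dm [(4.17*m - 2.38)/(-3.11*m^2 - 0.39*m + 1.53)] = (12.9687*m^2 - 14.8036*m + 5.4519)/(9.6721*m^4 + 2.4258*m^3 - 9.3645*m^2 - 1.1934*m + 2.3409)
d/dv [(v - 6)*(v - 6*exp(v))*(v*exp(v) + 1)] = (v - 6)*(v + 1)*(v - 6*exp(v))*exp(v) - (v - 6)*(v*exp(v) + 1)*(6*exp(v) - 1) + (v - 6*exp(v))*(v*exp(v) + 1)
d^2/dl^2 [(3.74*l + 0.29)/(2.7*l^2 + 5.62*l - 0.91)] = ((3.74*l + 0.29)*(5.4*l + 5.62)*(10.8*l + 11.24) - (60.588*l + 43.6036)*(2.7*l^2 + 5.62*l - 0.91))/(2.7*l^2 + 5.62*l - 0.91)^3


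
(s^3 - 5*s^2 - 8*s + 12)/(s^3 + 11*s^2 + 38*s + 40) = (s^2 - 7*s + 6)/(s^2 + 9*s + 20)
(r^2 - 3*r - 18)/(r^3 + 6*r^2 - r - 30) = (r - 6)/(r^2 + 3*r - 10)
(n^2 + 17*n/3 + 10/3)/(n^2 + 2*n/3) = (n + 5)/n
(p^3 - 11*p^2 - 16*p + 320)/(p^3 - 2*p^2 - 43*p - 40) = (p - 8)/(p + 1)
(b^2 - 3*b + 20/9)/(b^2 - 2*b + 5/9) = (3*b - 4)/(3*b - 1)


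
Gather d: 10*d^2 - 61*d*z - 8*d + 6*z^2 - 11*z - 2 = 10*d^2 + d*(-61*z - 8) + 6*z^2 - 11*z - 2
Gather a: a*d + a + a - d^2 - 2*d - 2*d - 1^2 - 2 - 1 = a*(d + 2) - d^2 - 4*d - 4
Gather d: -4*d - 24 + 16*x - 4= -4*d + 16*x - 28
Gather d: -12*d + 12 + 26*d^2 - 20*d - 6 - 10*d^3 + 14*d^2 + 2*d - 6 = -10*d^3 + 40*d^2 - 30*d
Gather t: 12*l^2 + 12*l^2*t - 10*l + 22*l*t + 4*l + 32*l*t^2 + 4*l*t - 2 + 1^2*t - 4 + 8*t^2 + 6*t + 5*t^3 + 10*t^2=12*l^2 - 6*l + 5*t^3 + t^2*(32*l + 18) + t*(12*l^2 + 26*l + 7) - 6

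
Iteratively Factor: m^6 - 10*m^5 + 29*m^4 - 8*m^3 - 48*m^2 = (m)*(m^5 - 10*m^4 + 29*m^3 - 8*m^2 - 48*m) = m*(m - 3)*(m^4 - 7*m^3 + 8*m^2 + 16*m) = m*(m - 4)*(m - 3)*(m^3 - 3*m^2 - 4*m) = m*(m - 4)^2*(m - 3)*(m^2 + m) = m^2*(m - 4)^2*(m - 3)*(m + 1)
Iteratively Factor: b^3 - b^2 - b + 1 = (b - 1)*(b^2 - 1) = (b - 1)^2*(b + 1)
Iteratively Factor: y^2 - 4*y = (y - 4)*(y)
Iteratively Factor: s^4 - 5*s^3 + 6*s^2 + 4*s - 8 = (s - 2)*(s^3 - 3*s^2 + 4) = (s - 2)^2*(s^2 - s - 2) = (s - 2)^3*(s + 1)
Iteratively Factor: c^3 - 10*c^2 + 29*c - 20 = (c - 4)*(c^2 - 6*c + 5) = (c - 5)*(c - 4)*(c - 1)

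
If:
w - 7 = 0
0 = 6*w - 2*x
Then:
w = 7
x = 21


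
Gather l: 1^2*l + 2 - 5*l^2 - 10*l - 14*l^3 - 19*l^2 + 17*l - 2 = -14*l^3 - 24*l^2 + 8*l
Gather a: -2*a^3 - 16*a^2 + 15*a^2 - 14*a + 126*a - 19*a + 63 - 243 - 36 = -2*a^3 - a^2 + 93*a - 216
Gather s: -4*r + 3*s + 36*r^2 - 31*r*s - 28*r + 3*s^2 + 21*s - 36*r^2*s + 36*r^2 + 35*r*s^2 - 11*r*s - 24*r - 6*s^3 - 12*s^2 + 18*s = 72*r^2 - 56*r - 6*s^3 + s^2*(35*r - 9) + s*(-36*r^2 - 42*r + 42)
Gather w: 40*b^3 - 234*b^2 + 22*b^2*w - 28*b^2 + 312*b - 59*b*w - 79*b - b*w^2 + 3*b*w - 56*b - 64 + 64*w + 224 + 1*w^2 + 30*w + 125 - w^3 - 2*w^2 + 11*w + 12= 40*b^3 - 262*b^2 + 177*b - w^3 + w^2*(-b - 1) + w*(22*b^2 - 56*b + 105) + 297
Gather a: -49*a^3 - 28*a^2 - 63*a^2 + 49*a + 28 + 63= -49*a^3 - 91*a^2 + 49*a + 91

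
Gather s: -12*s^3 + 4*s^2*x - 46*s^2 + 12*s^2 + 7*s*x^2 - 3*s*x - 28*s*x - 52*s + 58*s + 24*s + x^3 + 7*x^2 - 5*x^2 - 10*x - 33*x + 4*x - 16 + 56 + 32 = -12*s^3 + s^2*(4*x - 34) + s*(7*x^2 - 31*x + 30) + x^3 + 2*x^2 - 39*x + 72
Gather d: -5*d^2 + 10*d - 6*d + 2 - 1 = -5*d^2 + 4*d + 1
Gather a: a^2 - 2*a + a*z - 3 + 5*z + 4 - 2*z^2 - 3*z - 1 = a^2 + a*(z - 2) - 2*z^2 + 2*z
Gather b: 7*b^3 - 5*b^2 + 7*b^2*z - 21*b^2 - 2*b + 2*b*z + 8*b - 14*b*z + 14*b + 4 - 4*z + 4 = 7*b^3 + b^2*(7*z - 26) + b*(20 - 12*z) - 4*z + 8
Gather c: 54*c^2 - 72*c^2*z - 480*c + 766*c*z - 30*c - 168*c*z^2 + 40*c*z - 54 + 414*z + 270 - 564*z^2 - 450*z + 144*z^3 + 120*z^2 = c^2*(54 - 72*z) + c*(-168*z^2 + 806*z - 510) + 144*z^3 - 444*z^2 - 36*z + 216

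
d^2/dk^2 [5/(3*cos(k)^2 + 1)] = 30*(-6*sin(k)^4 + sin(k)^2 + 4)/(3*cos(k)^2 + 1)^3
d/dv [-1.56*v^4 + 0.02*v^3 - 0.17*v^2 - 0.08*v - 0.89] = -6.24*v^3 + 0.06*v^2 - 0.34*v - 0.08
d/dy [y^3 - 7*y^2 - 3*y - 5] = 3*y^2 - 14*y - 3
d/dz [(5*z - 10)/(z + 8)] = 50/(z + 8)^2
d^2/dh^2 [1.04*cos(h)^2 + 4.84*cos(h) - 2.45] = -4.84*cos(h) - 2.08*cos(2*h)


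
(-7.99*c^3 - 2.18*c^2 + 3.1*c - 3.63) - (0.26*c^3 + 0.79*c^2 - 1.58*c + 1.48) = -8.25*c^3 - 2.97*c^2 + 4.68*c - 5.11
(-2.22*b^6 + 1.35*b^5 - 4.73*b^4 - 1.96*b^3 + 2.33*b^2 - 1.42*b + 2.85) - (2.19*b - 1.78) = -2.22*b^6 + 1.35*b^5 - 4.73*b^4 - 1.96*b^3 + 2.33*b^2 - 3.61*b + 4.63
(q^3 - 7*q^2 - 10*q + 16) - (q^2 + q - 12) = q^3 - 8*q^2 - 11*q + 28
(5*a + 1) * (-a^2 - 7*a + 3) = -5*a^3 - 36*a^2 + 8*a + 3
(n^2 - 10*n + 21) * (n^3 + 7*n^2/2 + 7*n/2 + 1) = n^5 - 13*n^4/2 - 21*n^3/2 + 79*n^2/2 + 127*n/2 + 21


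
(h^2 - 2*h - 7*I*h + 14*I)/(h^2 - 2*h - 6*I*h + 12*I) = (h - 7*I)/(h - 6*I)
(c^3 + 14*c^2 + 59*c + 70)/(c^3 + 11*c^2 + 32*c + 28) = (c + 5)/(c + 2)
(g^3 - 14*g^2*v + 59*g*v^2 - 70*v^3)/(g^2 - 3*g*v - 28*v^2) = (g^2 - 7*g*v + 10*v^2)/(g + 4*v)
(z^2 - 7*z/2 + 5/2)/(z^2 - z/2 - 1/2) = (2*z - 5)/(2*z + 1)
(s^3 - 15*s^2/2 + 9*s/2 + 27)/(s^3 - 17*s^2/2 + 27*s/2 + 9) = (2*s + 3)/(2*s + 1)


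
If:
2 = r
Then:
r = 2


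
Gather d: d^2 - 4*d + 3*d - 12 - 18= d^2 - d - 30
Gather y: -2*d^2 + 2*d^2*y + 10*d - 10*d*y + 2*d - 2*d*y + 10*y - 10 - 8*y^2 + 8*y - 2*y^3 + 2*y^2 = -2*d^2 + 12*d - 2*y^3 - 6*y^2 + y*(2*d^2 - 12*d + 18) - 10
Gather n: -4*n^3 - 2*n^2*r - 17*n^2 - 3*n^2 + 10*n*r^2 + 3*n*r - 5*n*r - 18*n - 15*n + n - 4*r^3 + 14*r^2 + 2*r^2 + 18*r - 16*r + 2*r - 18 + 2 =-4*n^3 + n^2*(-2*r - 20) + n*(10*r^2 - 2*r - 32) - 4*r^3 + 16*r^2 + 4*r - 16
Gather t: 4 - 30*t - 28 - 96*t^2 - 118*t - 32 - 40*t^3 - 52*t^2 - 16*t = -40*t^3 - 148*t^2 - 164*t - 56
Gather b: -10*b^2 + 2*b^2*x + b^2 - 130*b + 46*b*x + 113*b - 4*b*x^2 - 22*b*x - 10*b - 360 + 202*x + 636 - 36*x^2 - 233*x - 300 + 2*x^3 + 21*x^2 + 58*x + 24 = b^2*(2*x - 9) + b*(-4*x^2 + 24*x - 27) + 2*x^3 - 15*x^2 + 27*x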